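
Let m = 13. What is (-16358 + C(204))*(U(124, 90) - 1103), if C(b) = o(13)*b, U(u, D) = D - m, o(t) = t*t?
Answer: -18589068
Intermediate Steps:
o(t) = t**2
U(u, D) = -13 + D (U(u, D) = D - 1*13 = D - 13 = -13 + D)
C(b) = 169*b (C(b) = 13**2*b = 169*b)
(-16358 + C(204))*(U(124, 90) - 1103) = (-16358 + 169*204)*((-13 + 90) - 1103) = (-16358 + 34476)*(77 - 1103) = 18118*(-1026) = -18589068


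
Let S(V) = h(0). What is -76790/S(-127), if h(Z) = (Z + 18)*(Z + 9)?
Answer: -38395/81 ≈ -474.01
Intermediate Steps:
h(Z) = (9 + Z)*(18 + Z) (h(Z) = (18 + Z)*(9 + Z) = (9 + Z)*(18 + Z))
S(V) = 162 (S(V) = 162 + 0**2 + 27*0 = 162 + 0 + 0 = 162)
-76790/S(-127) = -76790/162 = -76790*1/162 = -38395/81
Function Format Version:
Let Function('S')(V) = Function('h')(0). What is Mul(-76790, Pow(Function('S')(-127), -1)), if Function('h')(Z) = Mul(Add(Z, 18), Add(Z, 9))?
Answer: Rational(-38395, 81) ≈ -474.01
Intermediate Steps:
Function('h')(Z) = Mul(Add(9, Z), Add(18, Z)) (Function('h')(Z) = Mul(Add(18, Z), Add(9, Z)) = Mul(Add(9, Z), Add(18, Z)))
Function('S')(V) = 162 (Function('S')(V) = Add(162, Pow(0, 2), Mul(27, 0)) = Add(162, 0, 0) = 162)
Mul(-76790, Pow(Function('S')(-127), -1)) = Mul(-76790, Pow(162, -1)) = Mul(-76790, Rational(1, 162)) = Rational(-38395, 81)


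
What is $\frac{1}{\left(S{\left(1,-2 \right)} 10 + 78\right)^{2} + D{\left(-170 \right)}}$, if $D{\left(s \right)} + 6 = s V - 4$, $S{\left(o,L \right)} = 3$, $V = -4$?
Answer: $\frac{1}{12334} \approx 8.1077 \cdot 10^{-5}$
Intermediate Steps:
$D{\left(s \right)} = -10 - 4 s$ ($D{\left(s \right)} = -6 + \left(s \left(-4\right) - 4\right) = -6 - \left(4 + 4 s\right) = -10 - 4 s$)
$\frac{1}{\left(S{\left(1,-2 \right)} 10 + 78\right)^{2} + D{\left(-170 \right)}} = \frac{1}{\left(3 \cdot 10 + 78\right)^{2} - -670} = \frac{1}{\left(30 + 78\right)^{2} + \left(-10 + 680\right)} = \frac{1}{108^{2} + 670} = \frac{1}{11664 + 670} = \frac{1}{12334}$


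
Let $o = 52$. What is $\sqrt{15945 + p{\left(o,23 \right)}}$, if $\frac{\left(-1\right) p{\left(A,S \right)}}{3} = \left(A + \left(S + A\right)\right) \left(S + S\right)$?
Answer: $i \sqrt{1581} \approx 39.762 i$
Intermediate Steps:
$p{\left(A,S \right)} = - 6 S \left(S + 2 A\right)$ ($p{\left(A,S \right)} = - 3 \left(A + \left(S + A\right)\right) \left(S + S\right) = - 3 \left(A + \left(A + S\right)\right) 2 S = - 3 \left(S + 2 A\right) 2 S = - 3 \cdot 2 S \left(S + 2 A\right) = - 6 S \left(S + 2 A\right)$)
$\sqrt{15945 + p{\left(o,23 \right)}} = \sqrt{15945 - 138 \left(23 + 2 \cdot 52\right)} = \sqrt{15945 - 138 \left(23 + 104\right)} = \sqrt{15945 - 138 \cdot 127} = \sqrt{15945 - 17526} = \sqrt{-1581} = i \sqrt{1581}$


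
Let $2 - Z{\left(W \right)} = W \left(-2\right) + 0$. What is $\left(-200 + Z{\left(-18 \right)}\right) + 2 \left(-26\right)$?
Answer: $-286$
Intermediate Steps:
$Z{\left(W \right)} = 2 + 2 W$ ($Z{\left(W \right)} = 2 - \left(W \left(-2\right) + 0\right) = 2 - \left(- 2 W + 0\right) = 2 - - 2 W = 2 + 2 W$)
$\left(-200 + Z{\left(-18 \right)}\right) + 2 \left(-26\right) = \left(-200 + \left(2 + 2 \left(-18\right)\right)\right) + 2 \left(-26\right) = \left(-200 + \left(2 - 36\right)\right) - 52 = \left(-200 - 34\right) - 52 = -234 - 52 = -286$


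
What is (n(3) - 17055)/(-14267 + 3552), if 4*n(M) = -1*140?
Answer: 3418/2143 ≈ 1.5950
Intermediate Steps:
n(M) = -35 (n(M) = (-1*140)/4 = (1/4)*(-140) = -35)
(n(3) - 17055)/(-14267 + 3552) = (-35 - 17055)/(-14267 + 3552) = -17090/(-10715) = -17090*(-1/10715) = 3418/2143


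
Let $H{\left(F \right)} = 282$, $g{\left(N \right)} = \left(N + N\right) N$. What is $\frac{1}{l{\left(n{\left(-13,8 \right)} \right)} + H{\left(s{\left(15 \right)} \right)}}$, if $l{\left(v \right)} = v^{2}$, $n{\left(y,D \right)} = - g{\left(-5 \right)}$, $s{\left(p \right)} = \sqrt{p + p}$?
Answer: $\frac{1}{2782} \approx 0.00035945$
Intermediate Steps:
$g{\left(N \right)} = 2 N^{2}$ ($g{\left(N \right)} = 2 N N = 2 N^{2}$)
$s{\left(p \right)} = \sqrt{2} \sqrt{p}$ ($s{\left(p \right)} = \sqrt{2 p} = \sqrt{2} \sqrt{p}$)
$n{\left(y,D \right)} = -50$ ($n{\left(y,D \right)} = - 2 \left(-5\right)^{2} = - 2 \cdot 25 = \left(-1\right) 50 = -50$)
$\frac{1}{l{\left(n{\left(-13,8 \right)} \right)} + H{\left(s{\left(15 \right)} \right)}} = \frac{1}{\left(-50\right)^{2} + 282} = \frac{1}{2500 + 282} = \frac{1}{2782}$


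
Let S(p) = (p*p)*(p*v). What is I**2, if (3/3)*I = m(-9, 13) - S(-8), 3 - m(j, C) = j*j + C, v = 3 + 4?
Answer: 12201049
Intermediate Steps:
v = 7
m(j, C) = 3 - C - j**2 (m(j, C) = 3 - (j*j + C) = 3 - (j**2 + C) = 3 - (C + j**2) = 3 + (-C - j**2) = 3 - C - j**2)
S(p) = 7*p**3 (S(p) = (p*p)*(p*7) = p**2*(7*p) = 7*p**3)
I = 3493 (I = (3 - 1*13 - 1*(-9)**2) - 7*(-8)**3 = (3 - 13 - 1*81) - 7*(-512) = (3 - 13 - 81) - 1*(-3584) = -91 + 3584 = 3493)
I**2 = 3493**2 = 12201049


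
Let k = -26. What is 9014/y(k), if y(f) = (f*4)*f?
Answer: 4507/1352 ≈ 3.3336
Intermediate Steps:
y(f) = 4*f² (y(f) = (4*f)*f = 4*f²)
9014/y(k) = 9014/((4*(-26)²)) = 9014/((4*676)) = 9014/2704 = 9014*(1/2704) = 4507/1352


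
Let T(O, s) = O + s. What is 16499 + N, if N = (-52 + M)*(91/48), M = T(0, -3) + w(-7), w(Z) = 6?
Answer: 787493/48 ≈ 16406.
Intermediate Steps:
M = 3 (M = (0 - 3) + 6 = -3 + 6 = 3)
N = -4459/48 (N = (-52 + 3)*(91/48) = -4459/48 ≈ -92.896)
16499 + N = 16499 - 4459/48 = 787493/48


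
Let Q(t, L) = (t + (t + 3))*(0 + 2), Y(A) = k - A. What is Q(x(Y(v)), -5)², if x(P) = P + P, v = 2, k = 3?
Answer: 196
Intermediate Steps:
Y(A) = 3 - A
x(P) = 2*P
Q(t, L) = 6 + 4*t (Q(t, L) = (t + (3 + t))*2 = (3 + 2*t)*2 = 6 + 4*t)
Q(x(Y(v)), -5)² = (6 + 4*(2*(3 - 1*2)))² = (6 + 4*(2*(3 - 2)))² = (6 + 4*(2*1))² = (6 + 4*2)² = (6 + 8)² = 14² = 196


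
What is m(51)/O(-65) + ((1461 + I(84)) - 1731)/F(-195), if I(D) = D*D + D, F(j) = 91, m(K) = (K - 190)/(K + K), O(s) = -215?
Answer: 150671749/1995630 ≈ 75.501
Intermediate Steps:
m(K) = (-190 + K)/(2*K) (m(K) = (-190 + K)/((2*K)) = (-190 + K)*(1/(2*K)) = (-190 + K)/(2*K))
I(D) = D + D² (I(D) = D² + D = D + D²)
m(51)/O(-65) + ((1461 + I(84)) - 1731)/F(-195) = ((½)*(-190 + 51)/51)/(-215) + ((1461 + 84*(1 + 84)) - 1731)/91 = ((½)*(1/51)*(-139))*(-1/215) + ((1461 + 84*85) - 1731)*(1/91) = -139/102*(-1/215) + ((1461 + 7140) - 1731)*(1/91) = 139/21930 + (8601 - 1731)*(1/91) = 139/21930 + 6870*(1/91) = 139/21930 + 6870/91 = 150671749/1995630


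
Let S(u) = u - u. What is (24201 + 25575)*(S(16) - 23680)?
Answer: -1178695680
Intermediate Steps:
S(u) = 0
(24201 + 25575)*(S(16) - 23680) = (24201 + 25575)*(0 - 23680) = 49776*(-23680) = -1178695680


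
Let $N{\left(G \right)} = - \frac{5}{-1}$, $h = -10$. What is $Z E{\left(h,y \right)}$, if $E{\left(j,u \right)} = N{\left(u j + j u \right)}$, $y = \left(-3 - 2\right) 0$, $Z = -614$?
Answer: $-3070$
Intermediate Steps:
$N{\left(G \right)} = 5$ ($N{\left(G \right)} = \left(-5\right) \left(-1\right) = 5$)
$y = 0$ ($y = \left(-5\right) 0 = 0$)
$E{\left(j,u \right)} = 5$
$Z E{\left(h,y \right)} = \left(-614\right) 5 = -3070$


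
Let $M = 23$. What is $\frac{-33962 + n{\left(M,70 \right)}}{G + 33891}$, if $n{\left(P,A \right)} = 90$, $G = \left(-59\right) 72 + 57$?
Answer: $- \frac{8468}{7425} \approx -1.1405$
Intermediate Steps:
$G = -4191$ ($G = -4248 + 57 = -4191$)
$\frac{-33962 + n{\left(M,70 \right)}}{G + 33891} = \frac{-33962 + 90}{-4191 + 33891} = - \frac{33872}{29700} = \left(-33872\right) \frac{1}{29700} = - \frac{8468}{7425}$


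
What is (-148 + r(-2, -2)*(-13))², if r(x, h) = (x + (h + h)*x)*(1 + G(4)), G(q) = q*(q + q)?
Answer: 7409284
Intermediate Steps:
G(q) = 2*q² (G(q) = q*(2*q) = 2*q²)
r(x, h) = 33*x + 66*h*x (r(x, h) = (x + (h + h)*x)*(1 + 2*4²) = (x + (2*h)*x)*(1 + 2*16) = (x + 2*h*x)*(1 + 32) = (x + 2*h*x)*33 = 33*x + 66*h*x)
(-148 + r(-2, -2)*(-13))² = (-148 + (33*(-2)*(1 + 2*(-2)))*(-13))² = (-148 + (33*(-2)*(1 - 4))*(-13))² = (-148 + (33*(-2)*(-3))*(-13))² = (-148 + 198*(-13))² = (-148 - 2574)² = (-2722)² = 7409284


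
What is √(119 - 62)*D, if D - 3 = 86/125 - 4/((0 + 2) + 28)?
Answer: 1333*√57/375 ≈ 26.837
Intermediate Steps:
D = 1333/375 (D = 3 + (86/125 - 4/((0 + 2) + 28)) = 3 + (86*(1/125) - 4/(2 + 28)) = 3 + (86/125 - 4/30) = 3 + (86/125 - 4*1/30) = 3 + (86/125 - 2/15) = 3 + 208/375 = 1333/375 ≈ 3.5547)
√(119 - 62)*D = √(119 - 62)*(1333/375) = √57*(1333/375) = 1333*√57/375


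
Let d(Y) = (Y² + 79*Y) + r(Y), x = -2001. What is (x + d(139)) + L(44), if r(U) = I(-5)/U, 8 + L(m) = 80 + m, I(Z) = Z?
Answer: 3949958/139 ≈ 28417.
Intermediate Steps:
L(m) = 72 + m (L(m) = -8 + (80 + m) = 72 + m)
r(U) = -5/U
d(Y) = Y² - 5/Y + 79*Y (d(Y) = (Y² + 79*Y) - 5/Y = Y² - 5/Y + 79*Y)
(x + d(139)) + L(44) = (-2001 + (-5 + 139²*(79 + 139))/139) + (72 + 44) = (-2001 + (-5 + 19321*218)/139) + 116 = (-2001 + (-5 + 4211978)/139) + 116 = (-2001 + (1/139)*4211973) + 116 = (-2001 + 4211973/139) + 116 = 3933834/139 + 116 = 3949958/139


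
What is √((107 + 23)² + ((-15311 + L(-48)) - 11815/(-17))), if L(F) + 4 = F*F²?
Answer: 2*I*√27078 ≈ 329.11*I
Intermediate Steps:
L(F) = -4 + F³ (L(F) = -4 + F*F² = -4 + F³)
√((107 + 23)² + ((-15311 + L(-48)) - 11815/(-17))) = √((107 + 23)² + ((-15311 + (-4 + (-48)³)) - 11815/(-17))) = √(130² + ((-15311 + (-4 - 110592)) - 11815*(-1/17))) = √(16900 + ((-15311 - 110596) + 695)) = √(16900 + (-125907 + 695)) = √(16900 - 125212) = √(-108312) = 2*I*√27078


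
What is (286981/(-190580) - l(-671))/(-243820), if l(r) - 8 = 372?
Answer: 72707381/46467215600 ≈ 0.0015647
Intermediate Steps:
l(r) = 380 (l(r) = 8 + 372 = 380)
(286981/(-190580) - l(-671))/(-243820) = (286981/(-190580) - 1*380)/(-243820) = (286981*(-1/190580) - 380)*(-1/243820) = (-286981/190580 - 380)*(-1/243820) = -72707381/190580*(-1/243820) = 72707381/46467215600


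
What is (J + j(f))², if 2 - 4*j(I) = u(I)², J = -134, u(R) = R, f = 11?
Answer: 429025/16 ≈ 26814.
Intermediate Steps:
j(I) = ½ - I²/4
(J + j(f))² = (-134 + (½ - ¼*11²))² = (-134 + (½ - ¼*121))² = (-134 + (½ - 121/4))² = (-134 - 119/4)² = (-655/4)² = 429025/16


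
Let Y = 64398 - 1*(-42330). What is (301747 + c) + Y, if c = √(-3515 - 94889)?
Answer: 408475 + 2*I*√24601 ≈ 4.0848e+5 + 313.69*I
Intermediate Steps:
Y = 106728 (Y = 64398 + 42330 = 106728)
c = 2*I*√24601 (c = √(-98404) = 2*I*√24601 ≈ 313.69*I)
(301747 + c) + Y = (301747 + 2*I*√24601) + 106728 = 408475 + 2*I*√24601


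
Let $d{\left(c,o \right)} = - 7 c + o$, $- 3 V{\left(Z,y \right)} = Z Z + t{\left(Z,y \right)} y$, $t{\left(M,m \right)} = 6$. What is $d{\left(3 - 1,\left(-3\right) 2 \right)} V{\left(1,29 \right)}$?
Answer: $\frac{3500}{3} \approx 1166.7$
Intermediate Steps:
$V{\left(Z,y \right)} = - 2 y - \frac{Z^{2}}{3}$ ($V{\left(Z,y \right)} = - \frac{Z Z + 6 y}{3} = - \frac{Z^{2} + 6 y}{3} = - 2 y - \frac{Z^{2}}{3}$)
$d{\left(c,o \right)} = o - 7 c$
$d{\left(3 - 1,\left(-3\right) 2 \right)} V{\left(1,29 \right)} = \left(\left(-3\right) 2 - 7 \left(3 - 1\right)\right) \left(\left(-2\right) 29 - \frac{1^{2}}{3}\right) = \left(-6 - 14\right) \left(-58 - \frac{1}{3}\right) = \left(-20\right) \left(- \frac{175}{3}\right) = \frac{3500}{3}$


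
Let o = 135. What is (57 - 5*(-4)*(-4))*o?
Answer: -3105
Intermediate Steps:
(57 - 5*(-4)*(-4))*o = (57 - 5*(-4)*(-4))*135 = (57 + 20*(-4))*135 = (57 - 80)*135 = -23*135 = -3105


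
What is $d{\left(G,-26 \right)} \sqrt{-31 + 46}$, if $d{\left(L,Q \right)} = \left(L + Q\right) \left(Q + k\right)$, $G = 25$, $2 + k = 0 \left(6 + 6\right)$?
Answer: $28 \sqrt{15} \approx 108.44$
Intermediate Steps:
$k = -2$ ($k = -2 + 0 \left(6 + 6\right) = -2 + 0 \cdot 12 = -2 + 0 = -2$)
$d{\left(L,Q \right)} = \left(-2 + Q\right) \left(L + Q\right)$ ($d{\left(L,Q \right)} = \left(L + Q\right) \left(Q - 2\right) = \left(L + Q\right) \left(-2 + Q\right) = \left(-2 + Q\right) \left(L + Q\right)$)
$d{\left(G,-26 \right)} \sqrt{-31 + 46} = \left(\left(-26\right)^{2} - 50 - -52 + 25 \left(-26\right)\right) \sqrt{-31 + 46} = \left(676 - 50 + 52 - 650\right) \sqrt{15} = 28 \sqrt{15}$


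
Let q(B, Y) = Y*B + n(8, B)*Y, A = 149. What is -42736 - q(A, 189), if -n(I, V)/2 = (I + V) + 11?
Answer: -7393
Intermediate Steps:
n(I, V) = -22 - 2*I - 2*V (n(I, V) = -2*((I + V) + 11) = -2*(11 + I + V) = -22 - 2*I - 2*V)
q(B, Y) = B*Y + Y*(-38 - 2*B) (q(B, Y) = Y*B + (-22 - 2*8 - 2*B)*Y = B*Y + (-22 - 16 - 2*B)*Y = B*Y + (-38 - 2*B)*Y = B*Y + Y*(-38 - 2*B))
-42736 - q(A, 189) = -42736 - (-1)*189*(38 + 149) = -42736 - (-1)*189*187 = -42736 - 1*(-35343) = -42736 + 35343 = -7393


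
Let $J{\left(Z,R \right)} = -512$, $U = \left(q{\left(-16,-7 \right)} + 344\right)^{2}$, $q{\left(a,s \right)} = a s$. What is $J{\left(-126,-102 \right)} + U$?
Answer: $207424$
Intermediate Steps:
$U = 207936$ ($U = \left(\left(-16\right) \left(-7\right) + 344\right)^{2} = \left(112 + 344\right)^{2} = 456^{2} = 207936$)
$J{\left(-126,-102 \right)} + U = -512 + 207936 = 207424$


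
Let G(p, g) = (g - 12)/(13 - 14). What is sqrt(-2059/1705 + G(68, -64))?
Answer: 3*sqrt(24158145)/1705 ≈ 8.6483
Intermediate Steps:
G(p, g) = 12 - g (G(p, g) = (-12 + g)/(-1) = (-12 + g)*(-1) = 12 - g)
sqrt(-2059/1705 + G(68, -64)) = sqrt(-2059/1705 + (12 - 1*(-64))) = sqrt(-2059*1/1705 + (12 + 64)) = sqrt(-2059/1705 + 76) = sqrt(127521/1705) = 3*sqrt(24158145)/1705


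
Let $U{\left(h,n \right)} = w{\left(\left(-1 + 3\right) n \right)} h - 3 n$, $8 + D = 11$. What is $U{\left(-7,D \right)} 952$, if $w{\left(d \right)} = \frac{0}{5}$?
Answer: $-8568$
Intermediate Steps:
$D = 3$ ($D = -8 + 11 = 3$)
$w{\left(d \right)} = 0$ ($w{\left(d \right)} = 0 \cdot \frac{1}{5} = 0$)
$U{\left(h,n \right)} = - 3 n$ ($U{\left(h,n \right)} = 0 h - 3 n = 0 - 3 n = - 3 n$)
$U{\left(-7,D \right)} 952 = \left(-3\right) 3 \cdot 952 = \left(-9\right) 952 = -8568$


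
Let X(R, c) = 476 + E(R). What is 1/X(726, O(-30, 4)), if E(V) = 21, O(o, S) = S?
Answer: 1/497 ≈ 0.0020121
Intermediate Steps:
X(R, c) = 497 (X(R, c) = 476 + 21 = 497)
1/X(726, O(-30, 4)) = 1/497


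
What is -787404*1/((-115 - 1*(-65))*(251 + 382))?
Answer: 131234/5275 ≈ 24.878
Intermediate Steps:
-787404*1/((-115 - 1*(-65))*(251 + 382)) = -787404*1/(633*(-115 + 65)) = -787404/((-50*633)) = -787404/(-31650) = -787404*(-1/31650) = 131234/5275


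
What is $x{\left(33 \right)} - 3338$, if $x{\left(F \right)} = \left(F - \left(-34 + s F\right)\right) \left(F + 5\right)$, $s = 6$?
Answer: $-8316$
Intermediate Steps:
$x{\left(F \right)} = \left(5 + F\right) \left(34 - 5 F\right)$ ($x{\left(F \right)} = \left(F - \left(-34 + 6 F\right)\right) \left(F + 5\right) = \left(F - \left(-34 + 6 F\right)\right) \left(5 + F\right) = \left(34 - 5 F\right) \left(5 + F\right) = \left(5 + F\right) \left(34 - 5 F\right)$)
$x{\left(33 \right)} - 3338 = \left(170 - 5 \cdot 33^{2} + 9 \cdot 33\right) - 3338 = \left(170 - 5445 + 297\right) - 3338 = -4978 - 3338 = -8316$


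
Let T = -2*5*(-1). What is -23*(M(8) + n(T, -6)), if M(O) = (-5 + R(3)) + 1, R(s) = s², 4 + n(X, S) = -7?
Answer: 138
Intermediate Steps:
T = 10 (T = -10*(-1) = 10)
n(X, S) = -11 (n(X, S) = -4 - 7 = -11)
M(O) = 5 (M(O) = (-5 + 3²) + 1 = (-5 + 9) + 1 = 4 + 1 = 5)
-23*(M(8) + n(T, -6)) = -23*(5 - 11) = -23*(-6) = 138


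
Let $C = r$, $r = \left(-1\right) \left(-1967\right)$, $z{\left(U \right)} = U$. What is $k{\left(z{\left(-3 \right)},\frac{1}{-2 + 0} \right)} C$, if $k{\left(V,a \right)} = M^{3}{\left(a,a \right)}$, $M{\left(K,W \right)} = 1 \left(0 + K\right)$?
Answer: $- \frac{1967}{8} \approx -245.88$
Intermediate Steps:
$M{\left(K,W \right)} = K$ ($M{\left(K,W \right)} = 1 K = K$)
$r = 1967$
$C = 1967$
$k{\left(V,a \right)} = a^{3}$
$k{\left(z{\left(-3 \right)},\frac{1}{-2 + 0} \right)} C = \left(\frac{1}{-2 + 0}\right)^{3} \cdot 1967 = \left(\frac{1}{-2}\right)^{3} \cdot 1967 = \left(- \frac{1}{2}\right)^{3} \cdot 1967 = \left(- \frac{1}{8}\right) 1967 = - \frac{1967}{8}$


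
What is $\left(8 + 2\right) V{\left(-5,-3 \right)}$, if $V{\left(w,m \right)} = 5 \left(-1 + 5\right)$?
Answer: $200$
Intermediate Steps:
$V{\left(w,m \right)} = 20$ ($V{\left(w,m \right)} = 5 \cdot 4 = 20$)
$\left(8 + 2\right) V{\left(-5,-3 \right)} = \left(8 + 2\right) 20 = 10 \cdot 20 = 200$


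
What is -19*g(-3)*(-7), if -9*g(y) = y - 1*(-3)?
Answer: 0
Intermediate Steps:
g(y) = -1/3 - y/9 (g(y) = -(y - 1*(-3))/9 = -(y + 3)/9 = -(3 + y)/9 = -1/3 - y/9)
-19*g(-3)*(-7) = -19*(-1/3 - 1/9*(-3))*(-7) = -19*(-1/3 + 1/3)*(-7) = -19*0*(-7) = 0*(-7) = 0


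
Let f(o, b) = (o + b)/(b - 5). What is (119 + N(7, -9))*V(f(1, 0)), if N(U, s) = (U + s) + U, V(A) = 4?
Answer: 496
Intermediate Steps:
f(o, b) = (b + o)/(-5 + b)
N(U, s) = s + 2*U
(119 + N(7, -9))*V(f(1, 0)) = (119 + (-9 + 2*7))*4 = (119 + (-9 + 14))*4 = (119 + 5)*4 = 124*4 = 496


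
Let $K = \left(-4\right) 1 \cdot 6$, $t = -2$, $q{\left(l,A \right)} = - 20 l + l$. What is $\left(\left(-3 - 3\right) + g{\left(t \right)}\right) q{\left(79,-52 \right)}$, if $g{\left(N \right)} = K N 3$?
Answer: $-207138$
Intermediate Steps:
$q{\left(l,A \right)} = - 19 l$
$K = -24$ ($K = \left(-4\right) 6 = -24$)
$g{\left(N \right)} = - 72 N$ ($g{\left(N \right)} = - 24 N 3 = - 24 \cdot 3 N = - 72 N$)
$\left(\left(-3 - 3\right) + g{\left(t \right)}\right) q{\left(79,-52 \right)} = \left(\left(-3 - 3\right) - -144\right) \left(\left(-19\right) 79\right) = \left(-6 + 144\right) \left(-1501\right) = 138 \left(-1501\right) = -207138$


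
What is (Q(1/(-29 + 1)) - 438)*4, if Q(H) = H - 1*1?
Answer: -12293/7 ≈ -1756.1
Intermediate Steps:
Q(H) = -1 + H (Q(H) = H - 1 = -1 + H)
(Q(1/(-29 + 1)) - 438)*4 = ((-1 + 1/(-29 + 1)) - 438)*4 = ((-1 + 1/(-28)) - 438)*4 = ((-1 - 1/28) - 438)*4 = (-29/28 - 438)*4 = -12293/28*4 = -12293/7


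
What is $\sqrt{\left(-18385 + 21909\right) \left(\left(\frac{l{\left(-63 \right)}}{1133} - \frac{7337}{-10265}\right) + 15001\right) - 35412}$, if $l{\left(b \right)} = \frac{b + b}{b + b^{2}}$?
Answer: $\frac{2 \sqrt{1716828519052559982434970}}{360537595} \approx 7268.5$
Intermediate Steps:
$l{\left(b \right)} = \frac{2 b}{b + b^{2}}$
$\sqrt{\left(-18385 + 21909\right) \left(\left(\frac{l{\left(-63 \right)}}{1133} - \frac{7337}{-10265}\right) + 15001\right) - 35412} = \sqrt{\left(-18385 + 21909\right) \left(\left(\frac{2 \frac{1}{1 - 63}}{1133} - \frac{7337}{-10265}\right) + 15001\right) - 35412} = \sqrt{3524 \left(\left(\frac{2}{-62} \cdot \frac{1}{1133} - - \frac{7337}{10265}\right) + 15001\right) - 35412} = \sqrt{3524 \left(\left(2 \left(- \frac{1}{62}\right) \frac{1}{1133} + \frac{7337}{10265}\right) + 15001\right) - 35412} = \sqrt{3524 \left(\left(\left(- \frac{1}{31}\right) \frac{1}{1133} + \frac{7337}{10265}\right) + 15001\right) - 35412} = \sqrt{3524 \left(\left(- \frac{1}{35123} + \frac{7337}{10265}\right) + 15001\right) - 35412} = \sqrt{3524 \left(\frac{257687186}{360537595} + 15001\right) - 35412} = \sqrt{3524 \cdot \frac{5408682149781}{360537595} - 35412} = \sqrt{\frac{19060195895828244}{360537595} - 35412} = \sqrt{\frac{19047428538514104}{360537595}} = \frac{2 \sqrt{1716828519052559982434970}}{360537595}$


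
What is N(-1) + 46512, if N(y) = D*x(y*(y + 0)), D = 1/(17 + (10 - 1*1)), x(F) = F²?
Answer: 1209313/26 ≈ 46512.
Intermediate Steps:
D = 1/26 (D = 1/(17 + (10 - 1)) = 1/(17 + 9) = 1/26 ≈ 0.038462)
N(y) = y⁴/26 (N(y) = (y*(y + 0))²/26 = (y*y)²/26 = (y²)²/26 = y⁴/26)
N(-1) + 46512 = (1/26)*(-1)⁴ + 46512 = (1/26)*1 + 46512 = 1/26 + 46512 = 1209313/26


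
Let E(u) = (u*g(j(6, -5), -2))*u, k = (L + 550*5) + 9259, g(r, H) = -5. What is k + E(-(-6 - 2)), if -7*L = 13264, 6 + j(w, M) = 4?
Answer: 68559/7 ≈ 9794.1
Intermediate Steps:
j(w, M) = -2 (j(w, M) = -6 + 4 = -2)
L = -13264/7 (L = -⅐*13264 = -13264/7 ≈ -1894.9)
k = 70799/7 (k = (-13264/7 + 550*5) + 9259 = (-13264/7 + 2750) + 9259 = 5986/7 + 9259 = 70799/7 ≈ 10114.)
E(u) = -5*u² (E(u) = (u*(-5))*u = (-5*u)*u = -5*u²)
k + E(-(-6 - 2)) = 70799/7 - 5*(-6 - 2)² = 70799/7 - 5*(-1*(-8))² = 70799/7 - 5*8² = 70799/7 - 5*64 = 70799/7 - 320 = 68559/7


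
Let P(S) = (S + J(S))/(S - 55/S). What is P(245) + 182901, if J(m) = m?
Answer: 1096869302/5997 ≈ 1.8290e+5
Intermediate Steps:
P(S) = 2*S/(S - 55/S) (P(S) = (S + S)/(S - 55/S) = (2*S)/(S - 55/S) = 2*S/(S - 55/S))
P(245) + 182901 = 2*245²/(-55 + 245²) + 182901 = 2*60025/(-55 + 60025) + 182901 = 2*60025/59970 + 182901 = 2*60025*(1/59970) + 182901 = 12005/5997 + 182901 = 1096869302/5997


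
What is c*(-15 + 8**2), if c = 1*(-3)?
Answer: -147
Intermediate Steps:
c = -3
c*(-15 + 8**2) = -3*(-15 + 8**2) = -3*(-15 + 64) = -3*49 = -147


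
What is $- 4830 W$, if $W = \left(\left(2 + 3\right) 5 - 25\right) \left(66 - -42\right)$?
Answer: $0$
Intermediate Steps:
$W = 0$ ($W = \left(5 \cdot 5 - 25\right) \left(66 + 42\right) = \left(25 - 25\right) 108 = 0 \cdot 108 = 0$)
$- 4830 W = \left(-4830\right) 0 = 0$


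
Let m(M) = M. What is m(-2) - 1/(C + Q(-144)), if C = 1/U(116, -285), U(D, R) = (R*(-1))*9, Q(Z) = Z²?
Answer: -106378247/53187841 ≈ -2.0000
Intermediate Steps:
U(D, R) = -9*R (U(D, R) = -R*9 = -9*R)
C = 1/2565 (C = 1/(-9*(-285)) = 1/2565 ≈ 0.00038986)
m(-2) - 1/(C + Q(-144)) = -2 - 1/(1/2565 + (-144)²) = -2 - 1/(1/2565 + 20736) = -2 - 1/53187841/2565 = -2 - 1*2565/53187841 = -2 - 2565/53187841 = -106378247/53187841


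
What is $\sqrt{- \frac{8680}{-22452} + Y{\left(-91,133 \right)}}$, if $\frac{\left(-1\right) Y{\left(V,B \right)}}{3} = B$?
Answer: $\frac{i \sqrt{12558621621}}{5613} \approx 19.965 i$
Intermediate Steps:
$Y{\left(V,B \right)} = - 3 B$
$\sqrt{- \frac{8680}{-22452} + Y{\left(-91,133 \right)}} = \sqrt{- \frac{8680}{-22452} - 399} = \sqrt{\left(-8680\right) \left(- \frac{1}{22452}\right) - 399} = \sqrt{\frac{2170}{5613} - 399} = \sqrt{- \frac{2237417}{5613}} = \frac{i \sqrt{12558621621}}{5613}$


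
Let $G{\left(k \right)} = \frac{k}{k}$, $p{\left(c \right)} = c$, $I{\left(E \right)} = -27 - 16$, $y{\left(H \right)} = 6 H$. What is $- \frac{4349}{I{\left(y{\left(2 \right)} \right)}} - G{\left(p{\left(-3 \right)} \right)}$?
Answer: $\frac{4306}{43} \approx 100.14$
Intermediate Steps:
$I{\left(E \right)} = -43$ ($I{\left(E \right)} = -27 - 16 = -43$)
$G{\left(k \right)} = 1$
$- \frac{4349}{I{\left(y{\left(2 \right)} \right)}} - G{\left(p{\left(-3 \right)} \right)} = - \frac{4349}{-43} - 1 = \left(-4349\right) \left(- \frac{1}{43}\right) - 1 = \frac{4349}{43} - 1 = \frac{4306}{43}$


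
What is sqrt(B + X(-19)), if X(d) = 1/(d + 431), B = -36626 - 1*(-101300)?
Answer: sqrt(2744505967)/206 ≈ 254.31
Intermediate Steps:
B = 64674 (B = -36626 + 101300 = 64674)
X(d) = 1/(431 + d)
sqrt(B + X(-19)) = sqrt(64674 + 1/(431 - 19)) = sqrt(64674 + 1/412) = sqrt(26645689/412) = sqrt(2744505967)/206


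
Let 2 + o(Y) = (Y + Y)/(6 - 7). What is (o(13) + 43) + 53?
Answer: 68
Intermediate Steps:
o(Y) = -2 - 2*Y (o(Y) = -2 + (Y + Y)/(6 - 7) = -2 + (2*Y)/(-1) = -2 + (2*Y)*(-1) = -2 - 2*Y)
(o(13) + 43) + 53 = ((-2 - 2*13) + 43) + 53 = ((-2 - 26) + 43) + 53 = (-28 + 43) + 53 = 15 + 53 = 68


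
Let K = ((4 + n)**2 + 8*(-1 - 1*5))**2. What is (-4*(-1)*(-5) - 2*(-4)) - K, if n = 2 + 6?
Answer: -9228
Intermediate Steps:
n = 8
K = 9216 (K = ((4 + 8)**2 + 8*(-1 - 1*5))**2 = (12**2 + 8*(-1 - 5))**2 = (144 + 8*(-6))**2 = (144 - 48)**2 = 96**2 = 9216)
(-4*(-1)*(-5) - 2*(-4)) - K = (-4*(-1)*(-5) - 2*(-4)) - 1*9216 = (4*(-5) + 8) - 9216 = (-20 + 8) - 9216 = -12 - 9216 = -9228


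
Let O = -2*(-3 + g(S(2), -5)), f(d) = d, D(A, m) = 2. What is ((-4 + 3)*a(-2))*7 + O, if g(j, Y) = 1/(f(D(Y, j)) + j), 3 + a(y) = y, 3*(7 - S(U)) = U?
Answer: 1019/25 ≈ 40.760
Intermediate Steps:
S(U) = 7 - U/3
a(y) = -3 + y
g(j, Y) = 1/(2 + j)
O = 144/25 (O = -2*(-3 + 1/(2 + (7 - ⅓*2))) = -2*(-3 + 1/(2 + (7 - ⅔))) = -2*(-3 + 1/(2 + 19/3)) = -2*(-3 + 1/(25/3)) = -2*(-3 + 3/25) = -2*(-72/25) = 144/25 ≈ 5.7600)
((-4 + 3)*a(-2))*7 + O = ((-4 + 3)*(-3 - 2))*7 + 144/25 = -1*(-5)*7 + 144/25 = 5*7 + 144/25 = 35 + 144/25 = 1019/25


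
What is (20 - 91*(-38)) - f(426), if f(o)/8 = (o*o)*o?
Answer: -618466730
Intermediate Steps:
f(o) = 8*o³ (f(o) = 8*((o*o)*o) = 8*(o²*o) = 8*o³)
(20 - 91*(-38)) - f(426) = (20 - 91*(-38)) - 8*426³ = (20 + 3458) - 8*77308776 = 3478 - 1*618470208 = 3478 - 618470208 = -618466730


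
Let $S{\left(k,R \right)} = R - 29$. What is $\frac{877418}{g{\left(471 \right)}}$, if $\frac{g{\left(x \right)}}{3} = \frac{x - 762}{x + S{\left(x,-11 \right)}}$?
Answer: $- \frac{378167158}{873} \approx -4.3318 \cdot 10^{5}$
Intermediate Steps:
$S{\left(k,R \right)} = -29 + R$
$g{\left(x \right)} = \frac{3 \left(-762 + x\right)}{-40 + x}$ ($g{\left(x \right)} = 3 \frac{x - 762}{x - 40} = 3 \frac{-762 + x}{x - 40} = 3 \frac{-762 + x}{-40 + x} = \frac{3 \left(-762 + x\right)}{-40 + x}$)
$\frac{877418}{g{\left(471 \right)}} = \frac{877418}{3 \frac{1}{-40 + 471} \left(-762 + 471\right)} = \frac{877418}{3 \cdot \frac{1}{431} \left(-291\right)} = \frac{877418}{- \frac{873}{431}} = 877418 \left(- \frac{431}{873}\right) = - \frac{378167158}{873}$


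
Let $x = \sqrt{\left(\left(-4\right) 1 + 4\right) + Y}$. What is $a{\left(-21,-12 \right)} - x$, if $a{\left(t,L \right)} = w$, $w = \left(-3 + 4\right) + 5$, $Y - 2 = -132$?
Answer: $6 - i \sqrt{130} \approx 6.0 - 11.402 i$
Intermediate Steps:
$Y = -130$ ($Y = 2 - 132 = -130$)
$x = i \sqrt{130}$ ($x = \sqrt{\left(\left(-4\right) 1 + 4\right) - 130} = \sqrt{\left(-4 + 4\right) - 130} = \sqrt{0 - 130} = \sqrt{-130} = i \sqrt{130} \approx 11.402 i$)
$w = 6$ ($w = 1 + 5 = 6$)
$a{\left(t,L \right)} = 6$
$a{\left(-21,-12 \right)} - x = 6 - i \sqrt{130}$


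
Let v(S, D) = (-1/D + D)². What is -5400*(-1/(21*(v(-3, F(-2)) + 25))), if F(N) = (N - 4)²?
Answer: 93312/478639 ≈ 0.19495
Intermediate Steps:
F(N) = (-4 + N)²
v(S, D) = (D - 1/D)²
-5400*(-1/(21*(v(-3, F(-2)) + 25))) = -5400*(-1/(21*((-1 + ((-4 - 2)²)²)²/((-4 - 2)²)² + 25))) = -5400*(-1/(21*((-1 + ((-6)²)²)²/((-6)²)² + 25))) = -5400*(-1/(21*((-1 + 36²)²/36² + 25))) = -5400*(-1/(21*((-1 + 1296)²/1296 + 25))) = -5400*(-1/(21*((1/1296)*1295² + 25))) = -5400*(-1/(21*((1/1296)*1677025 + 25))) = -5400*(-1/(21*(1677025/1296 + 25))) = -5400/((-21*1709425/1296)) = -5400/(-11965975/432) = -5400*(-432/11965975) = 93312/478639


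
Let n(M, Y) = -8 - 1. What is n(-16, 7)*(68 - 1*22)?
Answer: -414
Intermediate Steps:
n(M, Y) = -9
n(-16, 7)*(68 - 1*22) = -9*(68 - 1*22) = -9*(68 - 22) = -9*46 = -414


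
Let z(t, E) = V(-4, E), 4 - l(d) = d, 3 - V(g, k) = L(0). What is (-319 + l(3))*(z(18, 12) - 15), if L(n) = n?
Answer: 3816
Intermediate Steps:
V(g, k) = 3 (V(g, k) = 3 - 1*0 = 3 + 0 = 3)
l(d) = 4 - d
z(t, E) = 3
(-319 + l(3))*(z(18, 12) - 15) = (-319 + (4 - 1*3))*(3 - 15) = (-319 + (4 - 3))*(-12) = (-319 + 1)*(-12) = -318*(-12) = 3816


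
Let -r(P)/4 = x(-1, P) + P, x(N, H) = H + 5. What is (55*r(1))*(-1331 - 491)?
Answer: 2805880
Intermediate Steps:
x(N, H) = 5 + H
r(P) = -20 - 8*P (r(P) = -4*((5 + P) + P) = -4*(5 + 2*P) = -20 - 8*P)
(55*r(1))*(-1331 - 491) = (55*(-20 - 8*1))*(-1331 - 491) = (55*(-20 - 8))*(-1822) = (55*(-28))*(-1822) = -1540*(-1822) = 2805880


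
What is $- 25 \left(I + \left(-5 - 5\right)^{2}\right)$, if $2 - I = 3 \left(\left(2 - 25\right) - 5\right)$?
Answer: $-4650$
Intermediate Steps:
$I = 86$ ($I = 2 - 3 \left(\left(2 - 25\right) - 5\right) = 2 - 3 \left(-23 - 5\right) = 2 - 3 \left(-28\right) = 2 - -84 = 2 + 84 = 86$)
$- 25 \left(I + \left(-5 - 5\right)^{2}\right) = - 25 \left(86 + \left(-5 - 5\right)^{2}\right) = - 25 \left(86 + \left(-10\right)^{2}\right) = - 25 \left(86 + 100\right) = \left(-25\right) 186 = -4650$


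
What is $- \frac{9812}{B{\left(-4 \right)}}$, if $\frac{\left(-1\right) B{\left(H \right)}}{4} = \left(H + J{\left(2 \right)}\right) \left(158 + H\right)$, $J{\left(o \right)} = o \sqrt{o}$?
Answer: $- \frac{223}{28} - \frac{223 \sqrt{2}}{56} \approx -13.596$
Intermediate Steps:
$J{\left(o \right)} = o^{\frac{3}{2}}$
$B{\left(H \right)} = - 4 \left(158 + H\right) \left(H + 2 \sqrt{2}\right)$ ($B{\left(H \right)} = - 4 \left(H + 2^{\frac{3}{2}}\right) \left(158 + H\right) = - 4 \left(H + 2 \sqrt{2}\right) \left(158 + H\right) = - 4 \left(158 + H\right) \left(H + 2 \sqrt{2}\right)$)
$- \frac{9812}{B{\left(-4 \right)}} = - \frac{9812}{- 1264 \sqrt{2} - -2528 - 4 \left(-4\right)^{2} - - 32 \sqrt{2}} = - \frac{9812}{- 1264 \sqrt{2} + 2528 - 64 + 32 \sqrt{2}} = - \frac{9812}{2464 - 1232 \sqrt{2}}$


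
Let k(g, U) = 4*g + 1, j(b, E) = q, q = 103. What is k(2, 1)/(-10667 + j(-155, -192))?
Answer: -9/10564 ≈ -0.00085195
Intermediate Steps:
j(b, E) = 103
k(g, U) = 1 + 4*g
k(2, 1)/(-10667 + j(-155, -192)) = (1 + 4*2)/(-10667 + 103) = (1 + 8)/(-10564) = 9*(-1/10564) = -9/10564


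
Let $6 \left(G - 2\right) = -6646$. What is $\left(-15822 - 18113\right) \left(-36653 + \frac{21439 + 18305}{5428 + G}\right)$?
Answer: $\frac{16124562031765}{12967} \approx 1.2435 \cdot 10^{9}$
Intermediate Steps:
$G = - \frac{3317}{3}$ ($G = 2 + \frac{1}{6} \left(-6646\right) = 2 - \frac{3323}{3} = - \frac{3317}{3} \approx -1105.7$)
$\left(-15822 - 18113\right) \left(-36653 + \frac{21439 + 18305}{5428 + G}\right) = \left(-15822 - 18113\right) \left(-36653 + \frac{21439 + 18305}{5428 - \frac{3317}{3}}\right) = - 33935 \left(-36653 + \frac{39744}{\frac{12967}{3}}\right) = - 33935 \left(-36653 + 39744 \cdot \frac{3}{12967}\right) = - 33935 \left(-36653 + \frac{119232}{12967}\right) = \left(-33935\right) \left(- \frac{475160219}{12967}\right) = \frac{16124562031765}{12967}$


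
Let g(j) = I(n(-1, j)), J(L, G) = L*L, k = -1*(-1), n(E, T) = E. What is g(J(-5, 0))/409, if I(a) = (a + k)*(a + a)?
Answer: 0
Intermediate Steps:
k = 1
I(a) = 2*a*(1 + a) (I(a) = (a + 1)*(a + a) = (1 + a)*(2*a) = 2*a*(1 + a))
J(L, G) = L**2
g(j) = 0 (g(j) = 2*(-1)*(1 - 1) = 2*(-1)*0 = 0)
g(J(-5, 0))/409 = 0/409 = 0*(1/409) = 0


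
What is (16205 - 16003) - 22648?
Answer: -22446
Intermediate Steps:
(16205 - 16003) - 22648 = 202 - 22648 = -22446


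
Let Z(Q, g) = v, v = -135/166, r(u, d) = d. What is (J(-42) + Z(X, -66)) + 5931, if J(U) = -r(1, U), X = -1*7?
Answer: 991383/166 ≈ 5972.2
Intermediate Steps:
X = -7
v = -135/166 (v = -135*1/166 = -135/166 ≈ -0.81325)
Z(Q, g) = -135/166
J(U) = -U
(J(-42) + Z(X, -66)) + 5931 = (-1*(-42) - 135/166) + 5931 = (42 - 135/166) + 5931 = 6837/166 + 5931 = 991383/166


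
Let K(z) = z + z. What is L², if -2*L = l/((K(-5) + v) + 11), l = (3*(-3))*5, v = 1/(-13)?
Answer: 38025/64 ≈ 594.14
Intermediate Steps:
v = -1/13 ≈ -0.076923
K(z) = 2*z
l = -45 (l = -9*5 = -45)
L = 195/8 (L = -(-45)/(2*((2*(-5) - 1/13) + 11)) = -(-45)/(2*((-10 - 1/13) + 11)) = -(-45)/(2*(-131/13 + 11)) = -(-45)/(2*12/13) = -(-45)*13/(2*12) = -½*(-195/4) = 195/8 ≈ 24.375)
L² = (195/8)² = 38025/64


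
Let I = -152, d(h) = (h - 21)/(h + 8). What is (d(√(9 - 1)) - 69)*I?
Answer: 76760/7 - 1102*√2/7 ≈ 10743.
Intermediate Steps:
d(h) = (-21 + h)/(8 + h)
(d(√(9 - 1)) - 69)*I = ((-21 + √(9 - 1))/(8 + √(9 - 1)) - 69)*(-152) = ((-21 + √8)/(8 + √8) - 69)*(-152) = ((-21 + 2*√2)/(8 + 2*√2) - 69)*(-152) = (-69 + (-21 + 2*√2)/(8 + 2*√2))*(-152) = 10488 - 152*(-21 + 2*√2)/(8 + 2*√2)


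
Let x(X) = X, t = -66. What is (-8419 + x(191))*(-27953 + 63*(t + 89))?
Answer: 218074912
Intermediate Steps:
(-8419 + x(191))*(-27953 + 63*(t + 89)) = (-8419 + 191)*(-27953 + 63*(-66 + 89)) = -8228*(-27953 + 63*23) = -8228*(-27953 + 1449) = -8228*(-26504) = 218074912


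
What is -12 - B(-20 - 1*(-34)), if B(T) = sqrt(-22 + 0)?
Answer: -12 - I*sqrt(22) ≈ -12.0 - 4.6904*I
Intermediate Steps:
B(T) = I*sqrt(22) (B(T) = sqrt(-22) = I*sqrt(22))
-12 - B(-20 - 1*(-34)) = -12 - I*sqrt(22)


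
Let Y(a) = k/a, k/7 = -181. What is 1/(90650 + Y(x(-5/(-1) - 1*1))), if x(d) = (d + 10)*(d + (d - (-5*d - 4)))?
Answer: 64/5801419 ≈ 1.1032e-5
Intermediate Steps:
k = -1267 (k = 7*(-181) = -1267)
x(d) = (4 + 7*d)*(10 + d) (x(d) = (10 + d)*(d + (d - (-4 - 5*d))) = (10 + d)*(d + (d + (4 + 5*d))) = (10 + d)*(d + (4 + 6*d)) = (10 + d)*(4 + 7*d) = (4 + 7*d)*(10 + d))
Y(a) = -1267/a
1/(90650 + Y(x(-5/(-1) - 1*1))) = 1/(90650 - 1267/(40 + 7*(-5/(-1) - 1*1)² + 74*(-5/(-1) - 1*1))) = 1/(90650 - 1267/(40 + 7*(-5*(-1) - 1)² + 74*(-5*(-1) - 1))) = 1/(90650 - 1267/(40 + 7*(5 - 1)² + 74*(5 - 1))) = 1/(90650 - 1267/(40 + 7*4² + 74*4)) = 1/(90650 - 1267/(40 + 7*16 + 296)) = 1/(90650 - 1267/(40 + 112 + 296)) = 1/(90650 - 1267/448) = 1/(90650 - 1267*1/448) = 1/(90650 - 181/64) = 1/(5801419/64) = 64/5801419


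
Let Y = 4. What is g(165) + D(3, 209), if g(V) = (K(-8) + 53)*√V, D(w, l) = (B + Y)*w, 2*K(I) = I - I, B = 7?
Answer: 33 + 53*√165 ≈ 713.80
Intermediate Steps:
K(I) = 0 (K(I) = (I - I)/2 = (½)*0 = 0)
D(w, l) = 11*w (D(w, l) = (7 + 4)*w = 11*w)
g(V) = 53*√V (g(V) = (0 + 53)*√V = 53*√V)
g(165) + D(3, 209) = 53*√165 + 11*3 = 53*√165 + 33 = 33 + 53*√165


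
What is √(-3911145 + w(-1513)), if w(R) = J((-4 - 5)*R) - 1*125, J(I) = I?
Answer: I*√3897653 ≈ 1974.2*I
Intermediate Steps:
w(R) = -125 - 9*R (w(R) = (-4 - 5)*R - 1*125 = -9*R - 125 = -125 - 9*R)
√(-3911145 + w(-1513)) = √(-3911145 + (-125 - 9*(-1513))) = √(-3911145 + (-125 + 13617)) = √(-3911145 + 13492) = √(-3897653) = I*√3897653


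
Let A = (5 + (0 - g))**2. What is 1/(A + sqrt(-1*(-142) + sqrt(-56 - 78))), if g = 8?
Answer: 1/(9 + sqrt(142 + I*sqrt(134))) ≈ 0.047761 - 0.0011076*I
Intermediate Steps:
A = 9 (A = (5 + (0 - 1*8))**2 = (5 + (0 - 8))**2 = (5 - 8)**2 = (-3)**2 = 9)
1/(A + sqrt(-1*(-142) + sqrt(-56 - 78))) = 1/(9 + sqrt(-1*(-142) + sqrt(-56 - 78))) = 1/(9 + sqrt(142 + sqrt(-134))) = 1/(9 + sqrt(142 + I*sqrt(134)))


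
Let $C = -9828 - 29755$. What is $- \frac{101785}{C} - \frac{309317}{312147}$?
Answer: $\frac{19528187584}{12355714701} \approx 1.5805$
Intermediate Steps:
$C = -39583$ ($C = -9828 - 29755 = -39583$)
$- \frac{101785}{C} - \frac{309317}{312147} = - \frac{101785}{-39583} - \frac{309317}{312147} = \left(-101785\right) \left(- \frac{1}{39583}\right) - \frac{309317}{312147} = \frac{101785}{39583} - \frac{309317}{312147} = \frac{19528187584}{12355714701}$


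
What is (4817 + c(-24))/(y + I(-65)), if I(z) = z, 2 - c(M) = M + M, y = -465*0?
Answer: -4867/65 ≈ -74.877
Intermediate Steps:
y = 0
c(M) = 2 - 2*M (c(M) = 2 - (M + M) = 2 - 2*M)
(4817 + c(-24))/(y + I(-65)) = (4817 + (2 - 2*(-24)))/(0 - 65) = (4817 + (2 + 48))/(-65) = (4817 + 50)*(-1/65) = 4867*(-1/65) = -4867/65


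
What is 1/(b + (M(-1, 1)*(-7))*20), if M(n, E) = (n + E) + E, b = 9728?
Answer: 1/9588 ≈ 0.00010430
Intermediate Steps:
M(n, E) = n + 2*E (M(n, E) = (E + n) + E = n + 2*E)
1/(b + (M(-1, 1)*(-7))*20) = 1/(9728 + ((-1 + 2*1)*(-7))*20) = 1/(9728 + ((-1 + 2)*(-7))*20) = 1/(9728 + (1*(-7))*20) = 1/(9728 - 7*20) = 1/(9728 - 140) = 1/9588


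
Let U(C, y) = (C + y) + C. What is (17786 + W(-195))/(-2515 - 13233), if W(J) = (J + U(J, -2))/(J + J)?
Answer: -6937127/6141720 ≈ -1.1295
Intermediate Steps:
U(C, y) = y + 2*C
W(J) = (-2 + 3*J)/(2*J) (W(J) = (J + (-2 + 2*J))/(J + J) = (-2 + 3*J)/((2*J)) = (-2 + 3*J)*(1/(2*J)) = (-2 + 3*J)/(2*J))
(17786 + W(-195))/(-2515 - 13233) = (17786 + (3/2 - 1/(-195)))/(-2515 - 13233) = (17786 + (3/2 - 1*(-1/195)))/(-15748) = (17786 + (3/2 + 1/195))*(-1/15748) = (17786 + 587/390)*(-1/15748) = (6937127/390)*(-1/15748) = -6937127/6141720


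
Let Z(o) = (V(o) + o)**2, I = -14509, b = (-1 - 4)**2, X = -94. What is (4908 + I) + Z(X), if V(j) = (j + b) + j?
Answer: 56448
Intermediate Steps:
b = 25 (b = (-5)**2 = 25)
V(j) = 25 + 2*j (V(j) = (j + 25) + j = (25 + j) + j = 25 + 2*j)
Z(o) = (25 + 3*o)**2 (Z(o) = ((25 + 2*o) + o)**2 = (25 + 3*o)**2)
(4908 + I) + Z(X) = (4908 - 14509) + (25 + 3*(-94))**2 = -9601 + (25 - 282)**2 = -9601 + (-257)**2 = -9601 + 66049 = 56448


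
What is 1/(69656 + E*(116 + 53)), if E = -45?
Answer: 1/62051 ≈ 1.6116e-5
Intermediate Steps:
1/(69656 + E*(116 + 53)) = 1/(69656 - 45*(116 + 53)) = 1/(69656 - 45*169) = 1/(69656 - 7605) = 1/62051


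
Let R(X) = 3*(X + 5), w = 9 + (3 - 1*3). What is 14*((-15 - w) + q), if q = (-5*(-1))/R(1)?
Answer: -2989/9 ≈ -332.11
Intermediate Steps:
w = 9 (w = 9 + (3 - 3) = 9 + 0 = 9)
R(X) = 15 + 3*X (R(X) = 3*(5 + X) = 15 + 3*X)
q = 5/18 (q = (-5*(-1))/(15 + 3*1) = 5/(15 + 3) = 5/18 ≈ 0.27778)
14*((-15 - w) + q) = 14*((-15 - 1*9) + 5/18) = 14*((-15 - 9) + 5/18) = 14*(-24 + 5/18) = 14*(-427/18) = -2989/9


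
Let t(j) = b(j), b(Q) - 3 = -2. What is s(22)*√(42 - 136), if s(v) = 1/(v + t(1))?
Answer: I*√94/23 ≈ 0.42154*I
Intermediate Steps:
b(Q) = 1 (b(Q) = 3 - 2 = 1)
t(j) = 1
s(v) = 1/(1 + v) (s(v) = 1/(v + 1) = 1/(1 + v))
s(22)*√(42 - 136) = √(42 - 136)/(1 + 22) = √(-94)/23 = (I*√94)/23 = I*√94/23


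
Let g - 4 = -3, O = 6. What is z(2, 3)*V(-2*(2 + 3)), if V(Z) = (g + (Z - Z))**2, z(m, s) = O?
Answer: 6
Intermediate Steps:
g = 1 (g = 4 - 3 = 1)
z(m, s) = 6
V(Z) = 1 (V(Z) = (1 + (Z - Z))**2 = (1 + 0)**2 = 1**2 = 1)
z(2, 3)*V(-2*(2 + 3)) = 6*1 = 6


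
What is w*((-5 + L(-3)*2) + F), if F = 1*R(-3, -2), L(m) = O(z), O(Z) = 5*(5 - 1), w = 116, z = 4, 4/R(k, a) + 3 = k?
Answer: 11948/3 ≈ 3982.7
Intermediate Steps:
R(k, a) = 4/(-3 + k)
O(Z) = 20 (O(Z) = 5*4 = 20)
L(m) = 20
F = -⅔ (F = 1*(4/(-3 - 3)) = 1*(4/(-6)) = 1*(4*(-⅙)) = 1*(-⅔) = -⅔ ≈ -0.66667)
w*((-5 + L(-3)*2) + F) = 116*((-5 + 20*2) - ⅔) = 116*((-5 + 40) - ⅔) = 116*(35 - ⅔) = 116*(103/3) = 11948/3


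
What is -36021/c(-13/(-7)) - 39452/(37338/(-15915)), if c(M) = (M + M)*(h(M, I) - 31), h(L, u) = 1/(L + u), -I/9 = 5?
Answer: 618216998221/36092511 ≈ 17129.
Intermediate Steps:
I = -45 (I = -9*5 = -45)
c(M) = 2*M*(-31 + 1/(-45 + M)) (c(M) = (M + M)*(1/(M - 45) - 31) = (2*M)*(1/(-45 + M) - 31) = (2*M)*(-31 + 1/(-45 + M)) = 2*M*(-31 + 1/(-45 + M)))
-36021/c(-13/(-7)) - 39452/(37338/(-15915)) = -36021*7*(-45 - 13/(-7))/(26*(1396 - (-403)/(-7))) - 39452/(37338/(-15915)) = -36021*7*(-45 - 13*(-1/7))/(26*(1396 - (-403)*(-1)/7)) - 39452/(37338*(-1/15915)) = -36021*7*(-45 + 13/7)/(26*(1396 - 31*13/7)) - 39452/(-12446/5305) = -36021*(-151/(13*(1396 - 403/7))) - 39452*(-5305/12446) = -36021/(2*(13/7)*(-7/302)*(9369/7)) + 14949490/889 = -36021/(-121797/1057) + 14949490/889 = -36021*(-1057/121797) + 14949490/889 = 12691399/40599 + 14949490/889 = 618216998221/36092511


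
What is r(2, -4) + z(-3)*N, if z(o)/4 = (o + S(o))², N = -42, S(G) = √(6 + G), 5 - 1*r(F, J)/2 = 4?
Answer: -2014 + 1008*√3 ≈ -268.09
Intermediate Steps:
r(F, J) = 2 (r(F, J) = 10 - 2*4 = 10 - 8 = 2)
z(o) = 4*(o + √(6 + o))²
r(2, -4) + z(-3)*N = 2 + (4*(-3 + √(6 - 3))²)*(-42) = 2 + (4*(-3 + √3)²)*(-42) = 2 - 168*(-3 + √3)²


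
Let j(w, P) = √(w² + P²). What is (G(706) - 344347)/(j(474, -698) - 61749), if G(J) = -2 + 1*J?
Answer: 21219611607/3812227121 + 25429582*√130/3812227121 ≈ 5.6423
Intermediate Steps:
G(J) = -2 + J
j(w, P) = √(P² + w²)
(G(706) - 344347)/(j(474, -698) - 61749) = ((-2 + 706) - 344347)/(√((-698)² + 474²) - 61749) = (704 - 344347)/(√(487204 + 224676) - 61749) = -343643/(√711880 - 61749) = -343643/(74*√130 - 61749) = -343643/(-61749 + 74*√130)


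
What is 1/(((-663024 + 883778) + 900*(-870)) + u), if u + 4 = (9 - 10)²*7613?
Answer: -1/554637 ≈ -1.8030e-6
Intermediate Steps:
u = 7609 (u = -4 + (9 - 10)²*7613 = -4 + (-1)²*7613 = -4 + 1*7613 = -4 + 7613 = 7609)
1/(((-663024 + 883778) + 900*(-870)) + u) = 1/(((-663024 + 883778) + 900*(-870)) + 7609) = 1/((220754 - 783000) + 7609) = 1/(-562246 + 7609) = 1/(-554637) = -1/554637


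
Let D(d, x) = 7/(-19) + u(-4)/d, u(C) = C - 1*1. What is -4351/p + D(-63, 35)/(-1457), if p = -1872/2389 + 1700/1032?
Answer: -4677121199876044/928432094121 ≈ -5037.7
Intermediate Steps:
u(C) = -1 + C (u(C) = C - 1 = -1 + C)
p = 532349/616362 (p = -1872*1/2389 + 1700*(1/1032) = -1872/2389 + 425/258 = 532349/616362 ≈ 0.86370)
D(d, x) = -7/19 - 5/d (D(d, x) = 7/(-19) + (-1 - 4)/d = 7*(-1/19) - 5/d = -7/19 - 5/d)
-4351/p + D(-63, 35)/(-1457) = -4351/532349/616362 + (-7/19 - 5/(-63))/(-1457) = -4351*616362/532349 + (-7/19 - 5*(-1/63))*(-1/1457) = -2681791062/532349 + (-7/19 + 5/63)*(-1/1457) = -2681791062/532349 - 346/1197*(-1/1457) = -2681791062/532349 + 346/1744029 = -4677121199876044/928432094121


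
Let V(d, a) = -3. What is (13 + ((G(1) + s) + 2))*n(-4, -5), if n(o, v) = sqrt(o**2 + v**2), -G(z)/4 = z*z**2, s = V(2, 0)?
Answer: 8*sqrt(41) ≈ 51.225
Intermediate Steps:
s = -3
G(z) = -4*z**3 (G(z) = -4*z*z**2 = -4*z**3)
(13 + ((G(1) + s) + 2))*n(-4, -5) = (13 + ((-4*1**3 - 3) + 2))*sqrt((-4)**2 + (-5)**2) = (13 + ((-4*1 - 3) + 2))*sqrt(16 + 25) = (13 + ((-4 - 3) + 2))*sqrt(41) = (13 + (-7 + 2))*sqrt(41) = (13 - 5)*sqrt(41) = 8*sqrt(41)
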